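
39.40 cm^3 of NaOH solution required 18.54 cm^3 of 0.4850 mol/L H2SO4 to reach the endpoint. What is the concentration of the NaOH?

n(H2SO4) delivered = 0.4850 x 0.01854 = 0.008992 mol.
The reaction is 2 NaOH + 1 H2SO4, so n(NaOH) = 0.008992 x 2/1 = 0.01798 mol.
[NaOH] = 0.01798 mol / 0.03940 L = 0.456 M.

0.456 M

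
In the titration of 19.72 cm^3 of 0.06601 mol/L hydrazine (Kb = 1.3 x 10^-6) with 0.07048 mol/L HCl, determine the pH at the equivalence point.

4.79

n(N2H4) = 0.06601 x 0.01972 = 0.001302 mol; V(HCl) at equivalence = 0.001302/0.07048 = 0.01847 L.
At equivalence the base is fully converted to N2H5+; total volume = 0.03819 L, so [N2H5+] = 0.001302/0.03819 = 0.03409 M.
Ka(N2H5+) = Kw/Kb = 1.0e-14 / 1.3 x 10^-6 = 7.69e-9.
[H^+] = sqrt(Ka x [N2H5+]) = sqrt(7.69e-9 x 0.03409) = 1.62e-5 M.
pH = -log(1.62e-5) = 4.79.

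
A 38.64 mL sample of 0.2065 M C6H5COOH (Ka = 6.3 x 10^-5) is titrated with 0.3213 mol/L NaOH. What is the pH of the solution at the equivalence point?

n(C6H5COOH) = 0.2065 x 0.03864 = 0.007979 mol; V(NaOH) at equivalence = 0.007979/0.3213 = 0.02483 L.
At equivalence all the acid is converted to C6H5COO-; total volume = 0.03864 + 0.02483 = 0.06347 L, so [C6H5COO-] = 0.007979/0.06347 = 0.1257 M.
Kb = Kw/Ka = 1.0e-14 / 6.3 x 10^-5 = 1.59e-10.
[OH^-] = sqrt(Kb x [C6H5COO-]) = sqrt(1.59e-10 x 0.1257) = 4.47e-6 M.
pOH = 5.35, so pH = 14.00 - 5.35 = 8.65.

8.65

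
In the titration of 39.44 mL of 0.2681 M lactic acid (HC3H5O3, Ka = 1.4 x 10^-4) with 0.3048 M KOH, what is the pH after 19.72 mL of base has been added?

3.97

Initial n(HC3H5O3) = 0.2681 x 0.03944 = 0.01057 mol.
n(KOH) added = 0.3048 x 0.01972 = 0.006011 mol, converting that many moles of HC3H5O3 to C3H5O3-.
Remaining n(HC3H5O3) = 0.004563 mol; n(C3H5O3-) = 0.006011 mol.
By Henderson-Hasselbalch, pH = pKa + log([A^-]/[HA]) = 3.85 + log(0.006011/0.004563) = 3.85 + (+0.12) = 3.97.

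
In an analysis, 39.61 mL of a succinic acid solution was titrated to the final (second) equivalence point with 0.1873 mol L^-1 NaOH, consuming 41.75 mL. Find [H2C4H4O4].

0.0987 M

n(NaOH) = 0.1873 x 0.04175 = 0.007820 mol.
At the final (second) equivalence point, 2 mol OH^- react per mol H2C4H4O4, so n(H2C4H4O4) = 0.007820 / 2 = 0.003910 mol.
[H2C4H4O4] = 0.003910 / 0.03961 L = 0.0987 M.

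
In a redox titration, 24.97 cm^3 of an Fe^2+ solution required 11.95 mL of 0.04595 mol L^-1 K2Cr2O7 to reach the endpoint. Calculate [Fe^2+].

n(K2Cr2O7) = 0.04595 x 0.01195 = 0.0005491 mol.
From the balanced equation, 1 mol K2Cr2O7 reacts with 6 mol Fe^2+, so n(Fe^2+) = 0.0005491 x 6/1 = 0.003295 mol.
[Fe^2+] = 0.003295 / 0.02497 L = 0.132 M.

0.132 M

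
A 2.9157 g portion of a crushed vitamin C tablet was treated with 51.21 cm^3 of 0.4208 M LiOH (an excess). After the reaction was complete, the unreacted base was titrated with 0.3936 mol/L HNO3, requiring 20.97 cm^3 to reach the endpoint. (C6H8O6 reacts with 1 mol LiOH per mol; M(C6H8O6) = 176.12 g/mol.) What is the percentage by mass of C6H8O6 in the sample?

80.3%

Total n(LiOH) added = 0.4208 x 0.05121 = 0.02155 mol.
n(HNO3) used = 0.3936 x 0.02097 = 0.008254 mol, which equals the excess n(LiOH).
So n(LiOH) consumed by the sample = 0.02155 - 0.008254 = 0.01330 mol.
n(C6H8O6) = 0.01330 / 1 = 0.01330 mol.
mass C6H8O6 = 0.01330 x 176.12 = 2.342 g, so %C6H8O6 = 2.342/2.9157 x 100 = 80.3%.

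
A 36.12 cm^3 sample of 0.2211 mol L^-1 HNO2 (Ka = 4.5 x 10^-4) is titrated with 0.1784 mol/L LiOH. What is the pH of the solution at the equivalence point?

n(HNO2) = 0.2211 x 0.03612 = 0.007986 mol; V(LiOH) at equivalence = 0.007986/0.1784 = 0.04477 L.
At equivalence all the acid is converted to NO2-; total volume = 0.03612 + 0.04477 = 0.08089 L, so [NO2-] = 0.007986/0.08089 = 0.09873 M.
Kb = Kw/Ka = 1.0e-14 / 4.5 x 10^-4 = 2.22e-11.
[OH^-] = sqrt(Kb x [NO2-]) = sqrt(2.22e-11 x 0.09873) = 1.48e-6 M.
pOH = 5.83, so pH = 14.00 - 5.83 = 8.17.

8.17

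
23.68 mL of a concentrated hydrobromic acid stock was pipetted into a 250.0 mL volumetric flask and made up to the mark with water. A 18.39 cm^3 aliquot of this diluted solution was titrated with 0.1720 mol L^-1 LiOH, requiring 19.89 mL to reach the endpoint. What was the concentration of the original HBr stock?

n(LiOH) = 0.1720 x 0.01989 = 0.003421 mol.
n(HBr) in the aliquot = 0.003421 mol.
[diluted HBr] = 0.003421 / 0.01839 = 0.1860 M.
Dilution factor = 250.0/23.68 = 10.56, so [stock] = 0.1860 x 10.56 = 1.96 M.

1.96 M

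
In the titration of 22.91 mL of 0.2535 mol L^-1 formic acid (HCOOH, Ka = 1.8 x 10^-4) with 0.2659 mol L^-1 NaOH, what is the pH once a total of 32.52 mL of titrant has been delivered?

12.71

n(acid) = 0.2535 x 0.02291 = 0.005808 mol; n(NaOH) added = 0.2659 x 0.03252 = 0.008647 mol.
Base is in excess by 0.008647 - 0.005808 = 0.002839 mol in a total volume of 0.05543 L.
[OH^-] = 0.002839/0.05543 = 0.05122 M, so pOH = 1.29 and pH = 14.00 - 1.29 = 12.71.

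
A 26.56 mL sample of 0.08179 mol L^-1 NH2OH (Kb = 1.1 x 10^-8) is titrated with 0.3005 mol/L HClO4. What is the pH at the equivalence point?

3.62

n(NH2OH) = 0.08179 x 0.02656 = 0.002172 mol; V(HClO4) at equivalence = 0.002172/0.3005 = 0.007229 L.
At equivalence the base is fully converted to NH3OH+; total volume = 0.03379 L, so [NH3OH+] = 0.002172/0.03379 = 0.06429 M.
Ka(NH3OH+) = Kw/Kb = 1.0e-14 / 1.1 x 10^-8 = 9.09e-7.
[H^+] = sqrt(Ka x [NH3OH+]) = sqrt(9.09e-7 x 0.06429) = 0.000242 M.
pH = -log(0.000242) = 3.62.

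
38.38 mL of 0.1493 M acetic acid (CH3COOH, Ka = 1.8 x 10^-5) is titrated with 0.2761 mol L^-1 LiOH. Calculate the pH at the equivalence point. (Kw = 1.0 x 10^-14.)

n(CH3COOH) = 0.1493 x 0.03838 = 0.005730 mol; V(LiOH) at equivalence = 0.005730/0.2761 = 0.02075 L.
At equivalence all the acid is converted to CH3COO-; total volume = 0.03838 + 0.02075 = 0.05913 L, so [CH3COO-] = 0.005730/0.05913 = 0.09690 M.
Kb = Kw/Ka = 1.0e-14 / 1.8 x 10^-5 = 5.56e-10.
[OH^-] = sqrt(Kb x [CH3COO-]) = sqrt(5.56e-10 x 0.09690) = 7.34e-6 M.
pOH = 5.13, so pH = 14.00 - 5.13 = 8.87.

8.87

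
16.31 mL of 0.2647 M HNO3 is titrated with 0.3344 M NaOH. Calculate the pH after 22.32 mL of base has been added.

12.91

n(acid) = 0.2647 x 0.01631 = 0.004317 mol; n(NaOH) added = 0.3344 x 0.02232 = 0.007464 mol.
Base is in excess by 0.007464 - 0.004317 = 0.003147 mol in a total volume of 0.03863 L.
[OH^-] = 0.003147/0.03863 = 0.08145 M, so pOH = 1.09 and pH = 14.00 - 1.09 = 12.91.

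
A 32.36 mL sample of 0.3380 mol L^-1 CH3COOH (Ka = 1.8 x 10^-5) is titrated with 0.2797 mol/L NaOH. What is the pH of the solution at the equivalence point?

8.96

n(CH3COOH) = 0.3380 x 0.03236 = 0.01094 mol; V(NaOH) at equivalence = 0.01094/0.2797 = 0.03911 L.
At equivalence all the acid is converted to CH3COO-; total volume = 0.03236 + 0.03911 = 0.07147 L, so [CH3COO-] = 0.01094/0.07147 = 0.1530 M.
Kb = Kw/Ka = 1.0e-14 / 1.8 x 10^-5 = 5.56e-10.
[OH^-] = sqrt(Kb x [CH3COO-]) = sqrt(5.56e-10 x 0.1530) = 9.22e-6 M.
pOH = 5.04, so pH = 14.00 - 5.04 = 8.96.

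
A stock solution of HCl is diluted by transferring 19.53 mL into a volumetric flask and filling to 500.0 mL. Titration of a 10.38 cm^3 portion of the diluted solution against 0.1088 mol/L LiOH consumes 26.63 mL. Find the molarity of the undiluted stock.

n(LiOH) = 0.1088 x 0.02663 = 0.002897 mol.
n(HCl) in the aliquot = 0.002897 mol.
[diluted HCl] = 0.002897 / 0.01038 = 0.2791 M.
Dilution factor = 500.0/19.53 = 25.60, so [stock] = 0.2791 x 25.60 = 7.15 M.

7.15 M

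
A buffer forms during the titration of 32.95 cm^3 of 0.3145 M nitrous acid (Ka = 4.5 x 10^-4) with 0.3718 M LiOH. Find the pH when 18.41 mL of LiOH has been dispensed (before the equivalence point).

3.64

Initial n(HNO2) = 0.3145 x 0.03295 = 0.01036 mol.
n(LiOH) added = 0.3718 x 0.01841 = 0.006845 mol, converting that many moles of HNO2 to NO2-.
Remaining n(HNO2) = 0.003518 mol; n(NO2-) = 0.006845 mol.
By Henderson-Hasselbalch, pH = pKa + log([A^-]/[HA]) = 3.35 + log(0.006845/0.003518) = 3.35 + (+0.29) = 3.64.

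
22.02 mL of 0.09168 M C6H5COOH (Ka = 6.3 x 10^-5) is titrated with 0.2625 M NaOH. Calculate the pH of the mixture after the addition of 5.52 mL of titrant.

Initial n(C6H5COOH) = 0.09168 x 0.02202 = 0.002019 mol.
n(NaOH) added = 0.2625 x 0.005520 = 0.001449 mol, converting that many moles of C6H5COOH to C6H5COO-.
Remaining n(C6H5COOH) = 0.0005698 mol; n(C6H5COO-) = 0.001449 mol.
By Henderson-Hasselbalch, pH = pKa + log([A^-]/[HA]) = 4.20 + log(0.001449/0.0005698) = 4.20 + (+0.41) = 4.61.

4.61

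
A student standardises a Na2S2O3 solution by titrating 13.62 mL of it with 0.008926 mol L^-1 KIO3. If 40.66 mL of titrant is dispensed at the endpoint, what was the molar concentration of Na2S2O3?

0.160 M

n(KIO3) = 0.008926 x 0.04066 = 0.0003629 mol.
From the balanced equation, 1 mol KIO3 reacts with 6 mol Na2S2O3, so n(Na2S2O3) = 0.0003629 x 6/1 = 0.002178 mol.
[Na2S2O3] = 0.002178 / 0.01362 L = 0.160 M.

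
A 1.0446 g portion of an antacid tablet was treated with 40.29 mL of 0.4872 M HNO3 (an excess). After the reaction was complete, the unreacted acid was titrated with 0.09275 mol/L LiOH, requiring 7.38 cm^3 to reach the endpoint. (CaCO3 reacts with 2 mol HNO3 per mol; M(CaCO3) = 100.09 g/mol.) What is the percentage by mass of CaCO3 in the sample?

Total n(HNO3) added = 0.4872 x 0.04029 = 0.01963 mol.
n(LiOH) used = 0.09275 x 0.007380 = 0.0006845 mol, which equals the excess n(HNO3).
So n(HNO3) consumed by the sample = 0.01963 - 0.0006845 = 0.01894 mol.
n(CaCO3) = 0.01894 / 2 = 0.009472 mol.
mass CaCO3 = 0.009472 x 100.09 = 0.9481 g, so %CaCO3 = 0.9481/1.0446 x 100 = 90.8%.

90.8%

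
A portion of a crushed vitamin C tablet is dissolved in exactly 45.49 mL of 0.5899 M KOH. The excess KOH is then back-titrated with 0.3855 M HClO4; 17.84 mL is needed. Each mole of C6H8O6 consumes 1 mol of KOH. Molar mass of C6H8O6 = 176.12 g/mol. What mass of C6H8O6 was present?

Total n(KOH) added = 0.5899 x 0.04549 = 0.02683 mol.
n(HClO4) used = 0.3855 x 0.01784 = 0.006877 mol, which equals the excess n(KOH).
So n(KOH) consumed by the sample = 0.02683 - 0.006877 = 0.01996 mol.
n(C6H8O6) = 0.01996 / 1 = 0.01996 mol.
mass = 0.01996 mol x 176.12 g/mol = 3.51 g.

3.51 g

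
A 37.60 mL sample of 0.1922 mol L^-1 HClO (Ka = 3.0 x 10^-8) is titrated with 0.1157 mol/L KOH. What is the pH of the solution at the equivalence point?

n(HClO) = 0.1922 x 0.03760 = 0.007227 mol; V(KOH) at equivalence = 0.007227/0.1157 = 0.06246 L.
At equivalence all the acid is converted to ClO-; total volume = 0.03760 + 0.06246 = 0.1001 L, so [ClO-] = 0.007227/0.1001 = 0.07222 M.
Kb = Kw/Ka = 1.0e-14 / 3.0 x 10^-8 = 3.33e-7.
[OH^-] = sqrt(Kb x [ClO-]) = sqrt(3.33e-7 x 0.07222) = 0.000155 M.
pOH = 3.81, so pH = 14.00 - 3.81 = 10.19.

10.19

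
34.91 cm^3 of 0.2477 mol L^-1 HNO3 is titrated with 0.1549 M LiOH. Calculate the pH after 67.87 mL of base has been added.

n(acid) = 0.2477 x 0.03491 = 0.008647 mol; n(LiOH) added = 0.1549 x 0.06787 = 0.01051 mol.
Base is in excess by 0.01051 - 0.008647 = 0.001866 mol in a total volume of 0.1028 L.
[OH^-] = 0.001866/0.1028 = 0.01815 M, so pOH = 1.74 and pH = 14.00 - 1.74 = 12.26.

12.26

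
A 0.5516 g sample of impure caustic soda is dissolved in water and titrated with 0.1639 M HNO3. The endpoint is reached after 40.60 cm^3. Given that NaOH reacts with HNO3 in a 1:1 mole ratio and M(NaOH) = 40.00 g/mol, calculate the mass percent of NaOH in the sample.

n(HNO3) = 0.1639 x 0.04060 = 0.006654 mol.
n(NaOH) = 0.006654 / 1 = 0.006654 mol.
mass of NaOH = 0.006654 x 40.00 = 0.2662 g.
% purity = 0.2662 / 0.5516 x 100 = 48.3%.

48.3%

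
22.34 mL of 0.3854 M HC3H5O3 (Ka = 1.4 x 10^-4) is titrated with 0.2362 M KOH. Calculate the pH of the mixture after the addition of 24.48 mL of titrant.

Initial n(HC3H5O3) = 0.3854 x 0.02234 = 0.008610 mol.
n(KOH) added = 0.2362 x 0.02448 = 0.005782 mol, converting that many moles of HC3H5O3 to C3H5O3-.
Remaining n(HC3H5O3) = 0.002828 mol; n(C3H5O3-) = 0.005782 mol.
By Henderson-Hasselbalch, pH = pKa + log([A^-]/[HA]) = 3.85 + log(0.005782/0.002828) = 3.85 + (+0.31) = 4.16.

4.16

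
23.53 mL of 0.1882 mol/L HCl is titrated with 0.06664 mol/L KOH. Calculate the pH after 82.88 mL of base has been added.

n(acid) = 0.1882 x 0.02353 = 0.004428 mol; n(KOH) added = 0.06664 x 0.08288 = 0.005523 mol.
Base is in excess by 0.005523 - 0.004428 = 0.001095 mol in a total volume of 0.1064 L.
[OH^-] = 0.001095/0.1064 = 0.01029 M, so pOH = 1.99 and pH = 14.00 - 1.99 = 12.01.

12.01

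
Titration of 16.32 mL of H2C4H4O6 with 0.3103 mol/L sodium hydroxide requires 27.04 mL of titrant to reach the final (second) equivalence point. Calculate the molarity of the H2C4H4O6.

0.257 M

n(NaOH) = 0.3103 x 0.02704 = 0.008391 mol.
At the final (second) equivalence point, 2 mol OH^- react per mol H2C4H4O6, so n(H2C4H4O6) = 0.008391 / 2 = 0.004195 mol.
[H2C4H4O6] = 0.004195 / 0.01632 L = 0.257 M.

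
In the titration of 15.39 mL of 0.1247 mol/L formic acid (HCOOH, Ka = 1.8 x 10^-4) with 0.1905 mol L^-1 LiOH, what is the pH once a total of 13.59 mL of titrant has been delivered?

12.36

n(acid) = 0.1247 x 0.01539 = 0.001919 mol; n(LiOH) added = 0.1905 x 0.01359 = 0.002589 mol.
Base is in excess by 0.002589 - 0.001919 = 0.0006698 mol in a total volume of 0.02898 L.
[OH^-] = 0.0006698/0.02898 = 0.02311 M, so pOH = 1.64 and pH = 14.00 - 1.64 = 12.36.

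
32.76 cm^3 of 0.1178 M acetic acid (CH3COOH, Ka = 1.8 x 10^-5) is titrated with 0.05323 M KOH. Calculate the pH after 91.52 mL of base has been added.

n(acid) = 0.1178 x 0.03276 = 0.003859 mol; n(KOH) added = 0.05323 x 0.09152 = 0.004872 mol.
Base is in excess by 0.004872 - 0.003859 = 0.001012 mol in a total volume of 0.1243 L.
[OH^-] = 0.001012/0.1243 = 0.008147 M, so pOH = 2.09 and pH = 14.00 - 2.09 = 11.91.

11.91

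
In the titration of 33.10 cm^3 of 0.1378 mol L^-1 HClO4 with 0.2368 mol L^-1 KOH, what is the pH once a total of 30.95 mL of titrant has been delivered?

12.64

n(acid) = 0.1378 x 0.03310 = 0.004561 mol; n(KOH) added = 0.2368 x 0.03095 = 0.007329 mol.
Base is in excess by 0.007329 - 0.004561 = 0.002768 mol in a total volume of 0.06405 L.
[OH^-] = 0.002768/0.06405 = 0.04321 M, so pOH = 1.36 and pH = 14.00 - 1.36 = 12.64.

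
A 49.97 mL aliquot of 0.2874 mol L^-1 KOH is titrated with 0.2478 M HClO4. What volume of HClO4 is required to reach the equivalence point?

n(KOH) = 0.2874 mol/L x 0.04997 L = 0.01436 mol.
At equivalence n(HClO4) = n(KOH) = 0.01436 mol.
V(HClO4) = 0.01436 / 0.2478 = 0.05796 L = 58.0 mL.

58.0 mL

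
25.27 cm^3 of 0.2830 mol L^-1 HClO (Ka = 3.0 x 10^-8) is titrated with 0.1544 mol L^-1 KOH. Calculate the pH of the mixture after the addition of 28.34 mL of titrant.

Initial n(HClO) = 0.2830 x 0.02527 = 0.007151 mol.
n(KOH) added = 0.1544 x 0.02834 = 0.004376 mol, converting that many moles of HClO to ClO-.
Remaining n(HClO) = 0.002776 mol; n(ClO-) = 0.004376 mol.
By Henderson-Hasselbalch, pH = pKa + log([A^-]/[HA]) = 7.52 + log(0.004376/0.002776) = 7.52 + (+0.20) = 7.72.

7.72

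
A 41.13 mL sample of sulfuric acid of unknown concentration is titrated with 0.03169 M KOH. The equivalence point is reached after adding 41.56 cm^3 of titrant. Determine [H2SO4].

0.0160 M

n(KOH) delivered = 0.03169 x 0.04156 = 0.001317 mol.
The reaction is 1 H2SO4 + 2 KOH, so n(H2SO4) = 0.001317 x 1/2 = 0.0006585 mol.
[H2SO4] = 0.0006585 mol / 0.04113 L = 0.0160 M.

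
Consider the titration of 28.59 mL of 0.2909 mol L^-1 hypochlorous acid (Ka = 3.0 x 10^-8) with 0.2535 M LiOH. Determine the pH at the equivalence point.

n(HClO) = 0.2909 x 0.02859 = 0.008317 mol; V(LiOH) at equivalence = 0.008317/0.2535 = 0.03281 L.
At equivalence all the acid is converted to ClO-; total volume = 0.02859 + 0.03281 = 0.06140 L, so [ClO-] = 0.008317/0.06140 = 0.1355 M.
Kb = Kw/Ka = 1.0e-14 / 3.0 x 10^-8 = 3.33e-7.
[OH^-] = sqrt(Kb x [ClO-]) = sqrt(3.33e-7 x 0.1355) = 0.000212 M.
pOH = 3.67, so pH = 14.00 - 3.67 = 10.33.

10.33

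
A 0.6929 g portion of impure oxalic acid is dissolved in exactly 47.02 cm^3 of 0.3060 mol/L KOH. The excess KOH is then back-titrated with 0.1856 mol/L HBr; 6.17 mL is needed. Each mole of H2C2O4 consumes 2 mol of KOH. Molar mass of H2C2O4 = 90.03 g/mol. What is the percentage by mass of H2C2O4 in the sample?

86.0%

Total n(KOH) added = 0.3060 x 0.04702 = 0.01439 mol.
n(HBr) used = 0.1856 x 0.006170 = 0.001145 mol, which equals the excess n(KOH).
So n(KOH) consumed by the sample = 0.01439 - 0.001145 = 0.01324 mol.
n(H2C2O4) = 0.01324 / 2 = 0.006621 mol.
mass H2C2O4 = 0.006621 x 90.03 = 0.5961 g, so %H2C2O4 = 0.5961/0.6929 x 100 = 86.0%.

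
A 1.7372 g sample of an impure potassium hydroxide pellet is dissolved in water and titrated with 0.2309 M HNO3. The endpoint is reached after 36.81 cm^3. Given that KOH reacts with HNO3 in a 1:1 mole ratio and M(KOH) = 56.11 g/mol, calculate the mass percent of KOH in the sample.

n(HNO3) = 0.2309 x 0.03681 = 0.008499 mol.
n(KOH) = 0.008499 / 1 = 0.008499 mol.
mass of KOH = 0.008499 x 56.11 = 0.4769 g.
% purity = 0.4769 / 1.7372 x 100 = 27.5%.

27.5%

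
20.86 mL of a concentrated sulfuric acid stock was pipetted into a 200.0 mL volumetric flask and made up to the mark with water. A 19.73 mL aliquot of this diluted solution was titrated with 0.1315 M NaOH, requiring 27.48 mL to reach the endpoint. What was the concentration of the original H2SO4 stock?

n(NaOH) = 0.1315 x 0.02748 = 0.003614 mol.
n(H2SO4) in the aliquot = 0.003614 x 1/2 = 0.001807 mol.
[diluted H2SO4] = 0.001807 / 0.01973 = 0.09158 M.
Dilution factor = 200.0/20.86 = 9.588, so [stock] = 0.09158 x 9.588 = 0.878 M.

0.878 M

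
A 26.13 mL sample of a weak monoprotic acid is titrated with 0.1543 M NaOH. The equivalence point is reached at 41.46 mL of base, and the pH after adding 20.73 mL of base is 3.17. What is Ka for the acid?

6.8 x 10^-4

20.73 mL is half of the equivalence volume, so this is the half-equivalence point where [HA] = [A^-].
At half-equivalence pH = pKa, so pKa = 3.17.
Ka = 10^(-3.17) = 6.8 x 10^-4.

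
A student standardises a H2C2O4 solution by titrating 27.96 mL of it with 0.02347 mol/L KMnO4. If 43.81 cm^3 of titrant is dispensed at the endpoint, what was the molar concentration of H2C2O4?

0.0919 M

n(KMnO4) = 0.02347 x 0.04381 = 0.001028 mol.
From the balanced equation, 2 mol KMnO4 reacts with 5 mol H2C2O4, so n(H2C2O4) = 0.001028 x 5/2 = 0.002571 mol.
[H2C2O4] = 0.002571 / 0.02796 L = 0.0919 M.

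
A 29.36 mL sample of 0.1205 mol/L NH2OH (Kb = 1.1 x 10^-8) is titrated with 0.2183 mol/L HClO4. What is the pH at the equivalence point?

n(NH2OH) = 0.1205 x 0.02936 = 0.003538 mol; V(HClO4) at equivalence = 0.003538/0.2183 = 0.01621 L.
At equivalence the base is fully converted to NH3OH+; total volume = 0.04557 L, so [NH3OH+] = 0.003538/0.04557 = 0.07764 M.
Ka(NH3OH+) = Kw/Kb = 1.0e-14 / 1.1 x 10^-8 = 9.09e-7.
[H^+] = sqrt(Ka x [NH3OH+]) = sqrt(9.09e-7 x 0.07764) = 0.000266 M.
pH = -log(0.000266) = 3.58.

3.58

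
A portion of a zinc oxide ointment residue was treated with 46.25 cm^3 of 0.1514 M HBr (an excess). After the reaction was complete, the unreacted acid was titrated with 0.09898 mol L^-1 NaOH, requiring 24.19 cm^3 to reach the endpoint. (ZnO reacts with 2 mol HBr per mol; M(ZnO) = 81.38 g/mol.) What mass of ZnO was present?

0.187 g

Total n(HBr) added = 0.1514 x 0.04625 = 0.007002 mol.
n(NaOH) used = 0.09898 x 0.02419 = 0.002394 mol, which equals the excess n(HBr).
So n(HBr) consumed by the sample = 0.007002 - 0.002394 = 0.004608 mol.
n(ZnO) = 0.004608 / 2 = 0.002304 mol.
mass = 0.002304 mol x 81.38 g/mol = 0.187 g.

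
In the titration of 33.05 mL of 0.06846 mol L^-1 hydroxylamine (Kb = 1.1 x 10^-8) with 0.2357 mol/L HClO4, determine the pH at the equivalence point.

n(NH2OH) = 0.06846 x 0.03305 = 0.002263 mol; V(HClO4) at equivalence = 0.002263/0.2357 = 0.009600 L.
At equivalence the base is fully converted to NH3OH+; total volume = 0.04265 L, so [NH3OH+] = 0.002263/0.04265 = 0.05305 M.
Ka(NH3OH+) = Kw/Kb = 1.0e-14 / 1.1 x 10^-8 = 9.09e-7.
[H^+] = sqrt(Ka x [NH3OH+]) = sqrt(9.09e-7 x 0.05305) = 0.000220 M.
pH = -log(0.000220) = 3.66.

3.66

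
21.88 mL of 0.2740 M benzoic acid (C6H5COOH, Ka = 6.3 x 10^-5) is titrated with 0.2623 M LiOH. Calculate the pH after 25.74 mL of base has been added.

12.20

n(acid) = 0.2740 x 0.02188 = 0.005995 mol; n(LiOH) added = 0.2623 x 0.02574 = 0.006752 mol.
Base is in excess by 0.006752 - 0.005995 = 0.0007565 mol in a total volume of 0.04762 L.
[OH^-] = 0.0007565/0.04762 = 0.01589 M, so pOH = 1.80 and pH = 14.00 - 1.80 = 12.20.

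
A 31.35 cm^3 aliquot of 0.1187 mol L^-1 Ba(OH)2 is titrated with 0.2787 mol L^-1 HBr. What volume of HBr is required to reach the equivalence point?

n(Ba(OH)2) = 0.1187 mol/L x 0.03135 L = 0.003721 mol.
The neutralisation is 1 Ba(OH)2 : 2 HBr, so n(HBr) = 0.003721 x 2/1 = 0.007442 mol.
V(HBr) = 0.007442 / 0.2787 = 0.02670 L = 26.7 mL.

26.7 mL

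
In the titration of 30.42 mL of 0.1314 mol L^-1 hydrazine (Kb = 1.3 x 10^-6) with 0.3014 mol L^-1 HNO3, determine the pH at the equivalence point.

4.58

n(N2H4) = 0.1314 x 0.03042 = 0.003997 mol; V(HNO3) at equivalence = 0.003997/0.3014 = 0.01326 L.
At equivalence the base is fully converted to N2H5+; total volume = 0.04368 L, so [N2H5+] = 0.003997/0.04368 = 0.09151 M.
Ka(N2H5+) = Kw/Kb = 1.0e-14 / 1.3 x 10^-6 = 7.69e-9.
[H^+] = sqrt(Ka x [N2H5+]) = sqrt(7.69e-9 x 0.09151) = 2.65e-5 M.
pH = -log(2.65e-5) = 4.58.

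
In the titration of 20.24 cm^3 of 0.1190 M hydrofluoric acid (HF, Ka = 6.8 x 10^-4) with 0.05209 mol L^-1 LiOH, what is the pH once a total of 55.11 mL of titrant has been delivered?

11.79

n(acid) = 0.1190 x 0.02024 = 0.002409 mol; n(LiOH) added = 0.05209 x 0.05511 = 0.002871 mol.
Base is in excess by 0.002871 - 0.002409 = 0.0004621 mol in a total volume of 0.07535 L.
[OH^-] = 0.0004621/0.07535 = 0.006133 M, so pOH = 2.21 and pH = 14.00 - 2.21 = 11.79.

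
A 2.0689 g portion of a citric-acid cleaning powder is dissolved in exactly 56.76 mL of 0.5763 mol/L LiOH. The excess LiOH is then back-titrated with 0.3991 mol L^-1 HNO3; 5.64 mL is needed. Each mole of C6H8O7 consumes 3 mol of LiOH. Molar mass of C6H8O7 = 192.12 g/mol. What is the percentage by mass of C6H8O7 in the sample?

Total n(LiOH) added = 0.5763 x 0.05676 = 0.03271 mol.
n(HNO3) used = 0.3991 x 0.005640 = 0.002251 mol, which equals the excess n(LiOH).
So n(LiOH) consumed by the sample = 0.03271 - 0.002251 = 0.03046 mol.
n(C6H8O7) = 0.03046 / 3 = 0.01015 mol.
mass C6H8O7 = 0.01015 x 192.12 = 1.951 g, so %C6H8O7 = 1.951/2.0689 x 100 = 94.3%.

94.3%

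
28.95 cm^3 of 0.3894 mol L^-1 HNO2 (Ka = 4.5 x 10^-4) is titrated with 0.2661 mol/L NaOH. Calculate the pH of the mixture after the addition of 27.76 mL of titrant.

Initial n(HNO2) = 0.3894 x 0.02895 = 0.01127 mol.
n(NaOH) added = 0.2661 x 0.02776 = 0.007387 mol, converting that many moles of HNO2 to NO2-.
Remaining n(HNO2) = 0.003886 mol; n(NO2-) = 0.007387 mol.
By Henderson-Hasselbalch, pH = pKa + log([A^-]/[HA]) = 3.35 + log(0.007387/0.003886) = 3.35 + (+0.28) = 3.63.

3.63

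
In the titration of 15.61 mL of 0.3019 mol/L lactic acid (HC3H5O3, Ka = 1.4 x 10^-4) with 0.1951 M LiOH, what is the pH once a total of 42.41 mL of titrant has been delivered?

12.79

n(acid) = 0.3019 x 0.01561 = 0.004713 mol; n(LiOH) added = 0.1951 x 0.04241 = 0.008274 mol.
Base is in excess by 0.008274 - 0.004713 = 0.003562 mol in a total volume of 0.05802 L.
[OH^-] = 0.003562/0.05802 = 0.06138 M, so pOH = 1.21 and pH = 14.00 - 1.21 = 12.79.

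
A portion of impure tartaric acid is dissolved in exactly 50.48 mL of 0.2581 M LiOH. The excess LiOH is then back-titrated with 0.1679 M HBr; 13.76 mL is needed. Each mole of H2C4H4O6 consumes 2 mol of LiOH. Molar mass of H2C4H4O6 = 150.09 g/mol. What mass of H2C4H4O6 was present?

Total n(LiOH) added = 0.2581 x 0.05048 = 0.01303 mol.
n(HBr) used = 0.1679 x 0.01376 = 0.002310 mol, which equals the excess n(LiOH).
So n(LiOH) consumed by the sample = 0.01303 - 0.002310 = 0.01072 mol.
n(H2C4H4O6) = 0.01072 / 2 = 0.005359 mol.
mass = 0.005359 mol x 150.09 g/mol = 0.804 g.

0.804 g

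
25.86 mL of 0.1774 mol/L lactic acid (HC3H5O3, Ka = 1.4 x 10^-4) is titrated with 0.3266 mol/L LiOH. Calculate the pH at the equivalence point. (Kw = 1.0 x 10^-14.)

8.46

n(HC3H5O3) = 0.1774 x 0.02586 = 0.004588 mol; V(LiOH) at equivalence = 0.004588/0.3266 = 0.01405 L.
At equivalence all the acid is converted to C3H5O3-; total volume = 0.02586 + 0.01405 = 0.03991 L, so [C3H5O3-] = 0.004588/0.03991 = 0.1150 M.
Kb = Kw/Ka = 1.0e-14 / 1.4 x 10^-4 = 7.14e-11.
[OH^-] = sqrt(Kb x [C3H5O3-]) = sqrt(7.14e-11 x 0.1150) = 2.87e-6 M.
pOH = 5.54, so pH = 14.00 - 5.54 = 8.46.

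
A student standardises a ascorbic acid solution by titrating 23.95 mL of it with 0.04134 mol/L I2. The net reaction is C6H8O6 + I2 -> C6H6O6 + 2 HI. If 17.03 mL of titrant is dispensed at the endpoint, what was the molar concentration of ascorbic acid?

n(I2) = 0.04134 x 0.01703 = 0.0007040 mol.
From the balanced equation, 1 mol I2 reacts with 1 mol ascorbic acid, so n(ascorbic acid) = 0.0007040 x 1/1 = 0.0007040 mol.
[ascorbic acid] = 0.0007040 / 0.02395 L = 0.0294 M.

0.0294 M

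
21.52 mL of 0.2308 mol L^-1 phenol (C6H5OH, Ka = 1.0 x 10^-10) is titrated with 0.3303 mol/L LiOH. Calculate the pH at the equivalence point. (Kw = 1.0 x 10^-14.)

11.57

n(C6H5OH) = 0.2308 x 0.02152 = 0.004967 mol; V(LiOH) at equivalence = 0.004967/0.3303 = 0.01504 L.
At equivalence all the acid is converted to C6H5O-; total volume = 0.02152 + 0.01504 = 0.03656 L, so [C6H5O-] = 0.004967/0.03656 = 0.1359 M.
Kb = Kw/Ka = 1.0e-14 / 1.0 x 10^-10 = 0.000100.
[OH^-] = sqrt(Kb x [C6H5O-]) = sqrt(0.000100 x 0.1359) = 0.00369 M.
pOH = 2.43, so pH = 14.00 - 2.43 = 11.57.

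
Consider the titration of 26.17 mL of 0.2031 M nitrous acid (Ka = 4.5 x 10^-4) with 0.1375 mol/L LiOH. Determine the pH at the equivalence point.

n(HNO2) = 0.2031 x 0.02617 = 0.005315 mol; V(LiOH) at equivalence = 0.005315/0.1375 = 0.03866 L.
At equivalence all the acid is converted to NO2-; total volume = 0.02617 + 0.03866 = 0.06483 L, so [NO2-] = 0.005315/0.06483 = 0.08199 M.
Kb = Kw/Ka = 1.0e-14 / 4.5 x 10^-4 = 2.22e-11.
[OH^-] = sqrt(Kb x [NO2-]) = sqrt(2.22e-11 x 0.08199) = 1.35e-6 M.
pOH = 5.87, so pH = 14.00 - 5.87 = 8.13.

8.13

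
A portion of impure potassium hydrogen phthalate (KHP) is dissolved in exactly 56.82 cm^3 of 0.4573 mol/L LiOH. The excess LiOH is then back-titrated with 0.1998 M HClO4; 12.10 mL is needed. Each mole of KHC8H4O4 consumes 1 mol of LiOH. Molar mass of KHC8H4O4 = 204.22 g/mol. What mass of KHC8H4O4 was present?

4.81 g

Total n(LiOH) added = 0.4573 x 0.05682 = 0.02598 mol.
n(HClO4) used = 0.1998 x 0.01210 = 0.002418 mol, which equals the excess n(LiOH).
So n(LiOH) consumed by the sample = 0.02598 - 0.002418 = 0.02357 mol.
n(KHC8H4O4) = 0.02357 / 1 = 0.02357 mol.
mass = 0.02357 mol x 204.22 g/mol = 4.81 g.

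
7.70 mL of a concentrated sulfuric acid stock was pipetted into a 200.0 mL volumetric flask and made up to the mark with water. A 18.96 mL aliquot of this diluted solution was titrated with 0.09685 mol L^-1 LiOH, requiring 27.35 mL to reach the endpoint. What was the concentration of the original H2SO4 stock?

1.81 M

n(LiOH) = 0.09685 x 0.02735 = 0.002649 mol.
n(H2SO4) in the aliquot = 0.002649 x 1/2 = 0.001324 mol.
[diluted H2SO4] = 0.001324 / 0.01896 = 0.06985 M.
Dilution factor = 200.0/7.700 = 25.97, so [stock] = 0.06985 x 25.97 = 1.81 M.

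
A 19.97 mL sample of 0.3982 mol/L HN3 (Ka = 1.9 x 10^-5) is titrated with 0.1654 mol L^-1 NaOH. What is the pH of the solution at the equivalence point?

8.89

n(HN3) = 0.3982 x 0.01997 = 0.007952 mol; V(NaOH) at equivalence = 0.007952/0.1654 = 0.04808 L.
At equivalence all the acid is converted to N3-; total volume = 0.01997 + 0.04808 = 0.06805 L, so [N3-] = 0.007952/0.06805 = 0.1169 M.
Kb = Kw/Ka = 1.0e-14 / 1.9 x 10^-5 = 5.26e-10.
[OH^-] = sqrt(Kb x [N3-]) = sqrt(5.26e-10 x 0.1169) = 7.84e-6 M.
pOH = 5.11, so pH = 14.00 - 5.11 = 8.89.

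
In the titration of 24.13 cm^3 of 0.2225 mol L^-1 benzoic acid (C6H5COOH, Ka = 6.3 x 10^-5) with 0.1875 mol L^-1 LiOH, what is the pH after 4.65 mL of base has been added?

Initial n(C6H5COOH) = 0.2225 x 0.02413 = 0.005369 mol.
n(LiOH) added = 0.1875 x 0.004650 = 0.0008719 mol, converting that many moles of C6H5COOH to C6H5COO-.
Remaining n(C6H5COOH) = 0.004497 mol; n(C6H5COO-) = 0.0008719 mol.
By Henderson-Hasselbalch, pH = pKa + log([A^-]/[HA]) = 4.20 + log(0.0008719/0.004497) = 4.20 + (-0.71) = 3.49.

3.49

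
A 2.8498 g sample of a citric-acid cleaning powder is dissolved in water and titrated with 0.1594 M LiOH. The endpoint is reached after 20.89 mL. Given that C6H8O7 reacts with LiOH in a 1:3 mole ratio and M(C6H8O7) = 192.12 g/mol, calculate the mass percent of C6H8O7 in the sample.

n(LiOH) = 0.1594 x 0.02089 = 0.003330 mol.
n(C6H8O7) = 0.003330 / 3 = 0.001110 mol.
mass of C6H8O7 = 0.001110 x 192.12 = 0.2132 g.
% purity = 0.2132 / 2.8498 x 100 = 7.48%.

7.48%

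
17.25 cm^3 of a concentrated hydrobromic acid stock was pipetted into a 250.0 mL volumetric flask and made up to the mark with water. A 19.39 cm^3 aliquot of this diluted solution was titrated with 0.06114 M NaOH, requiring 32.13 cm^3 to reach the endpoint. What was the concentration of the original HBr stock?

1.47 M

n(NaOH) = 0.06114 x 0.03213 = 0.001964 mol.
n(HBr) in the aliquot = 0.001964 mol.
[diluted HBr] = 0.001964 / 0.01939 = 0.1013 M.
Dilution factor = 250.0/17.25 = 14.49, so [stock] = 0.1013 x 14.49 = 1.47 M.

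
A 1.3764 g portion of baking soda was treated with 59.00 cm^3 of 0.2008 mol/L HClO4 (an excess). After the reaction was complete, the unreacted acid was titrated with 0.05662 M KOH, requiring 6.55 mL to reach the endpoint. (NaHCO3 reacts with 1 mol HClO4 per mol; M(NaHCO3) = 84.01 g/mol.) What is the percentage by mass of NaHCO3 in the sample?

70.0%

Total n(HClO4) added = 0.2008 x 0.05900 = 0.01185 mol.
n(KOH) used = 0.05662 x 0.006550 = 0.0003709 mol, which equals the excess n(HClO4).
So n(HClO4) consumed by the sample = 0.01185 - 0.0003709 = 0.01148 mol.
n(NaHCO3) = 0.01148 / 1 = 0.01148 mol.
mass NaHCO3 = 0.01148 x 84.01 = 0.9641 g, so %NaHCO3 = 0.9641/1.3764 x 100 = 70.0%.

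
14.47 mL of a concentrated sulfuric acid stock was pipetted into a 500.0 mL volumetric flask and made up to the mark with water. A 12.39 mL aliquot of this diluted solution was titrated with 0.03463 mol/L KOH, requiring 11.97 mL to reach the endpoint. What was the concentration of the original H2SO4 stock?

n(KOH) = 0.03463 x 0.01197 = 0.0004145 mol.
n(H2SO4) in the aliquot = 0.0004145 x 1/2 = 0.0002073 mol.
[diluted H2SO4] = 0.0002073 / 0.01239 = 0.01673 M.
Dilution factor = 500.0/14.47 = 34.55, so [stock] = 0.01673 x 34.55 = 0.578 M.

0.578 M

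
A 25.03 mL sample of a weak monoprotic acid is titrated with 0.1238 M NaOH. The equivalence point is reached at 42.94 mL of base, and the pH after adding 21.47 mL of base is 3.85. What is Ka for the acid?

21.47 mL is half of the equivalence volume, so this is the half-equivalence point where [HA] = [A^-].
At half-equivalence pH = pKa, so pKa = 3.85.
Ka = 10^(-3.85) = 1.4 x 10^-4.

1.4 x 10^-4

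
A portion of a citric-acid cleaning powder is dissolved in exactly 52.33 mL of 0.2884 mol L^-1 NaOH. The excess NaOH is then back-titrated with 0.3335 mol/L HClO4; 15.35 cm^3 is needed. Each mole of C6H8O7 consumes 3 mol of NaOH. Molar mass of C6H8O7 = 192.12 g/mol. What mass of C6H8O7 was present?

0.639 g

Total n(NaOH) added = 0.2884 x 0.05233 = 0.01509 mol.
n(HClO4) used = 0.3335 x 0.01535 = 0.005119 mol, which equals the excess n(NaOH).
So n(NaOH) consumed by the sample = 0.01509 - 0.005119 = 0.009973 mol.
n(C6H8O7) = 0.009973 / 3 = 0.003324 mol.
mass = 0.003324 mol x 192.12 g/mol = 0.639 g.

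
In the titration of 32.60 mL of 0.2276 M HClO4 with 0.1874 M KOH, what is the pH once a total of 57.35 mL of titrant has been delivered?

12.57

n(acid) = 0.2276 x 0.03260 = 0.007420 mol; n(KOH) added = 0.1874 x 0.05735 = 0.01075 mol.
Base is in excess by 0.01075 - 0.007420 = 0.003328 mol in a total volume of 0.08995 L.
[OH^-] = 0.003328/0.08995 = 0.03699 M, so pOH = 1.43 and pH = 14.00 - 1.43 = 12.57.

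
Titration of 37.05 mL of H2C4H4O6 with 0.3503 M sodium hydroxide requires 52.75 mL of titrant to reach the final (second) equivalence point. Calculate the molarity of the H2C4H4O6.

0.249 M

n(NaOH) = 0.3503 x 0.05275 = 0.01848 mol.
At the final (second) equivalence point, 2 mol OH^- react per mol H2C4H4O6, so n(H2C4H4O6) = 0.01848 / 2 = 0.009239 mol.
[H2C4H4O6] = 0.009239 / 0.03705 L = 0.249 M.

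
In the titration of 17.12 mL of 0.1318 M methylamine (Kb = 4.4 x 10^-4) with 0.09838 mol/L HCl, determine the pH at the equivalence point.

n(CH3NH2) = 0.1318 x 0.01712 = 0.002256 mol; V(HCl) at equivalence = 0.002256/0.09838 = 0.02294 L.
At equivalence the base is fully converted to CH3NH3+; total volume = 0.04006 L, so [CH3NH3+] = 0.002256/0.04006 = 0.05633 M.
Ka(CH3NH3+) = Kw/Kb = 1.0e-14 / 4.4 x 10^-4 = 2.27e-11.
[H^+] = sqrt(Ka x [CH3NH3+]) = sqrt(2.27e-11 x 0.05633) = 1.13e-6 M.
pH = -log(1.13e-6) = 5.95.

5.95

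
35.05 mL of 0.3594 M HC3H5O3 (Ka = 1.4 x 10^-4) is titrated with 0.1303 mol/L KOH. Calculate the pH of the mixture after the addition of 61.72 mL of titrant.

Initial n(HC3H5O3) = 0.3594 x 0.03505 = 0.01260 mol.
n(KOH) added = 0.1303 x 0.06172 = 0.008042 mol, converting that many moles of HC3H5O3 to C3H5O3-.
Remaining n(HC3H5O3) = 0.004555 mol; n(C3H5O3-) = 0.008042 mol.
By Henderson-Hasselbalch, pH = pKa + log([A^-]/[HA]) = 3.85 + log(0.008042/0.004555) = 3.85 + (+0.25) = 4.10.

4.10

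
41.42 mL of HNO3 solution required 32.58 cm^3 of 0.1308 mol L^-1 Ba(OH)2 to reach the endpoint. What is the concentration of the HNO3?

0.206 M

n(Ba(OH)2) delivered = 0.1308 x 0.03258 = 0.004261 mol.
The reaction is 2 HNO3 + 1 Ba(OH)2, so n(HNO3) = 0.004261 x 2/1 = 0.008523 mol.
[HNO3] = 0.008523 mol / 0.04142 L = 0.206 M.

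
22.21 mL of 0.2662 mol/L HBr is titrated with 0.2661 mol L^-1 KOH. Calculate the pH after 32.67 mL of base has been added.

n(acid) = 0.2662 x 0.02221 = 0.005912 mol; n(KOH) added = 0.2661 x 0.03267 = 0.008693 mol.
Base is in excess by 0.008693 - 0.005912 = 0.002781 mol in a total volume of 0.05488 L.
[OH^-] = 0.002781/0.05488 = 0.05068 M, so pOH = 1.30 and pH = 14.00 - 1.30 = 12.70.

12.70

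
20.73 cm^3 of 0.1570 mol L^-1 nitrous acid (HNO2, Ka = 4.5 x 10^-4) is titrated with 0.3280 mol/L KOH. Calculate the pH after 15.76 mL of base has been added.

12.72

n(acid) = 0.1570 x 0.02073 = 0.003255 mol; n(KOH) added = 0.3280 x 0.01576 = 0.005169 mol.
Base is in excess by 0.005169 - 0.003255 = 0.001915 mol in a total volume of 0.03649 L.
[OH^-] = 0.001915/0.03649 = 0.05247 M, so pOH = 1.28 and pH = 14.00 - 1.28 = 12.72.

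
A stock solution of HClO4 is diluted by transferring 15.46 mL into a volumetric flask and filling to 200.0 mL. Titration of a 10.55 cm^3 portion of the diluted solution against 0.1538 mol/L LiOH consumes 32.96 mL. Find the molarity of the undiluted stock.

n(LiOH) = 0.1538 x 0.03296 = 0.005069 mol.
n(HClO4) in the aliquot = 0.005069 mol.
[diluted HClO4] = 0.005069 / 0.01055 = 0.4805 M.
Dilution factor = 200.0/15.46 = 12.94, so [stock] = 0.4805 x 12.94 = 6.22 M.

6.22 M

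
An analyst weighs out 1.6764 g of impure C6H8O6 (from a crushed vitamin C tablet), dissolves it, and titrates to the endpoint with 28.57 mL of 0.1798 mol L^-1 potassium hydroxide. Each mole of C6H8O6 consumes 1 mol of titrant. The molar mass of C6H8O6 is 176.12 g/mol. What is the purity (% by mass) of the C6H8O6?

54.0%

n(KOH) = 0.1798 x 0.02857 = 0.005137 mol.
n(C6H8O6) = 0.005137 / 1 = 0.005137 mol.
mass of C6H8O6 = 0.005137 x 176.12 = 0.9047 g.
% purity = 0.9047 / 1.6764 x 100 = 54.0%.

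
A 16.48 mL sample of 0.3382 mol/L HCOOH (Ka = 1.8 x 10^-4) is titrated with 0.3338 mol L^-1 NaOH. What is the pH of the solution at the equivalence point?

n(HCOOH) = 0.3382 x 0.01648 = 0.005574 mol; V(NaOH) at equivalence = 0.005574/0.3338 = 0.01670 L.
At equivalence all the acid is converted to HCOO-; total volume = 0.01648 + 0.01670 = 0.03318 L, so [HCOO-] = 0.005574/0.03318 = 0.1680 M.
Kb = Kw/Ka = 1.0e-14 / 1.8 x 10^-4 = 5.56e-11.
[OH^-] = sqrt(Kb x [HCOO-]) = sqrt(5.56e-11 x 0.1680) = 3.05e-6 M.
pOH = 5.51, so pH = 14.00 - 5.51 = 8.49.

8.49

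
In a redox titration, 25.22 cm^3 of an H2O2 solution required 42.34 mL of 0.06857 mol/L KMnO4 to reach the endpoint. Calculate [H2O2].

n(KMnO4) = 0.06857 x 0.04234 = 0.002903 mol.
From the balanced equation, 2 mol KMnO4 reacts with 5 mol H2O2, so n(H2O2) = 0.002903 x 5/2 = 0.007258 mol.
[H2O2] = 0.007258 / 0.02522 L = 0.288 M.

0.288 M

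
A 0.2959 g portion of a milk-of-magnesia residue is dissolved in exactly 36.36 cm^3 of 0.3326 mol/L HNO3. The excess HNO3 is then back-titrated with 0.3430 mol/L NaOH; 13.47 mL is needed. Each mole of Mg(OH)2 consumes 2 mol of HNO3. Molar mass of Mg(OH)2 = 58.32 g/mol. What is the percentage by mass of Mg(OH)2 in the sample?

Total n(HNO3) added = 0.3326 x 0.03636 = 0.01209 mol.
n(NaOH) used = 0.3430 x 0.01347 = 0.004620 mol, which equals the excess n(HNO3).
So n(HNO3) consumed by the sample = 0.01209 - 0.004620 = 0.007473 mol.
n(Mg(OH)2) = 0.007473 / 2 = 0.003737 mol.
mass Mg(OH)2 = 0.003737 x 58.32 = 0.2179 g, so %Mg(OH)2 = 0.2179/0.2959 x 100 = 73.6%.

73.6%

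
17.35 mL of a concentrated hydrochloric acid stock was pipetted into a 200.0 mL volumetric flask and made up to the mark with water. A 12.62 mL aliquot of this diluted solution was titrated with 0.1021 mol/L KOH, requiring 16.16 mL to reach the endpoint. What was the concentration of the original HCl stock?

1.51 M

n(KOH) = 0.1021 x 0.01616 = 0.001650 mol.
n(HCl) in the aliquot = 0.001650 mol.
[diluted HCl] = 0.001650 / 0.01262 = 0.1307 M.
Dilution factor = 200.0/17.35 = 11.53, so [stock] = 0.1307 x 11.53 = 1.51 M.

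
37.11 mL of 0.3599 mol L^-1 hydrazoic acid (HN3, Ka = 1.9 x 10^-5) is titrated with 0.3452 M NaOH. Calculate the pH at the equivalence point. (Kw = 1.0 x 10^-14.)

8.98

n(HN3) = 0.3599 x 0.03711 = 0.01336 mol; V(NaOH) at equivalence = 0.01336/0.3452 = 0.03869 L.
At equivalence all the acid is converted to N3-; total volume = 0.03711 + 0.03869 = 0.07580 L, so [N3-] = 0.01336/0.07580 = 0.1762 M.
Kb = Kw/Ka = 1.0e-14 / 1.9 x 10^-5 = 5.26e-10.
[OH^-] = sqrt(Kb x [N3-]) = sqrt(5.26e-10 x 0.1762) = 9.63e-6 M.
pOH = 5.02, so pH = 14.00 - 5.02 = 8.98.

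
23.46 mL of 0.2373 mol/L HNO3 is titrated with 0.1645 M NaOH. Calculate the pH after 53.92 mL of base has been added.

n(acid) = 0.2373 x 0.02346 = 0.005567 mol; n(NaOH) added = 0.1645 x 0.05392 = 0.008870 mol.
Base is in excess by 0.008870 - 0.005567 = 0.003303 mol in a total volume of 0.07738 L.
[OH^-] = 0.003303/0.07738 = 0.04268 M, so pOH = 1.37 and pH = 14.00 - 1.37 = 12.63.

12.63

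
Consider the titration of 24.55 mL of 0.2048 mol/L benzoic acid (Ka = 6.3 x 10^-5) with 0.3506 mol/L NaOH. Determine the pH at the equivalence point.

n(C6H5COOH) = 0.2048 x 0.02455 = 0.005028 mol; V(NaOH) at equivalence = 0.005028/0.3506 = 0.01434 L.
At equivalence all the acid is converted to C6H5COO-; total volume = 0.02455 + 0.01434 = 0.03889 L, so [C6H5COO-] = 0.005028/0.03889 = 0.1293 M.
Kb = Kw/Ka = 1.0e-14 / 6.3 x 10^-5 = 1.59e-10.
[OH^-] = sqrt(Kb x [C6H5COO-]) = sqrt(1.59e-10 x 0.1293) = 4.53e-6 M.
pOH = 5.34, so pH = 14.00 - 5.34 = 8.66.

8.66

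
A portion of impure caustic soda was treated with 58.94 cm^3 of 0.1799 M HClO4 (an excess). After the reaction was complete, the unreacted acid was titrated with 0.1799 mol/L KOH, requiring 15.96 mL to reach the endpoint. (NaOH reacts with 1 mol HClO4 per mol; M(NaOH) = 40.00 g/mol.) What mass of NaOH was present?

0.309 g

Total n(HClO4) added = 0.1799 x 0.05894 = 0.01060 mol.
n(KOH) used = 0.1799 x 0.01596 = 0.002871 mol, which equals the excess n(HClO4).
So n(HClO4) consumed by the sample = 0.01060 - 0.002871 = 0.007732 mol.
n(NaOH) = 0.007732 / 1 = 0.007732 mol.
mass = 0.007732 mol x 40.00 g/mol = 0.309 g.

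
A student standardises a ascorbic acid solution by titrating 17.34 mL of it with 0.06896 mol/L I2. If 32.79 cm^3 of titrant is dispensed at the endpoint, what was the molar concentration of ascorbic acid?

0.130 M

n(I2) = 0.06896 x 0.03279 = 0.002261 mol.
From the balanced equation, 1 mol I2 reacts with 1 mol ascorbic acid, so n(ascorbic acid) = 0.002261 x 1/1 = 0.002261 mol.
[ascorbic acid] = 0.002261 / 0.01734 L = 0.130 M.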